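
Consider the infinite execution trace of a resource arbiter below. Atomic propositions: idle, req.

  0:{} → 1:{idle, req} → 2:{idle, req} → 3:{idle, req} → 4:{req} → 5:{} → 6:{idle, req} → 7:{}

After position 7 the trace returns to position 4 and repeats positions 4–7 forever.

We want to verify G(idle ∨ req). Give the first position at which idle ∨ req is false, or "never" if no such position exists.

0

At position 0 the labels are {}, so idle ∨ req is false there. This is the first violation.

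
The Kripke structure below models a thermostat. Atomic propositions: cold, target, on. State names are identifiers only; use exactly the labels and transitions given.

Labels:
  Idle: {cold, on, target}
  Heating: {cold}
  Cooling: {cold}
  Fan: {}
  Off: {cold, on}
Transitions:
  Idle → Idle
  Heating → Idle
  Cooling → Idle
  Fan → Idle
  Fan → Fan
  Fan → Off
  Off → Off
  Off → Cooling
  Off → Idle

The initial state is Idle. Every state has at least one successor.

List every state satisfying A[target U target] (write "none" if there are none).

{Idle}

States satisfying target: {Idle}.
States satisfying A[target U target]: {Idle}.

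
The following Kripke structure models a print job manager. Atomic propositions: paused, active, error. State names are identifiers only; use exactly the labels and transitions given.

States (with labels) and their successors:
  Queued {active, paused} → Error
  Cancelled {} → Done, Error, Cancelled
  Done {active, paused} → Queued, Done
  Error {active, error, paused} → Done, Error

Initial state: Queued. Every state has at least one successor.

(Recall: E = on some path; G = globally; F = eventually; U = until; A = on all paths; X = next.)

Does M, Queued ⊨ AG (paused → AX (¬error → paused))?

States satisfying paused → AX (¬error → paused): {Queued, Cancelled, Done, Error}.
States satisfying AG (paused → AX (¬error → paused)): {Queued, Cancelled, Done, Error}.
Every state reachable from Queued satisfies paused → AX (¬error → paused).
Queued ∈ Sat(AG (paused → AX (¬error → paused))).

Satisfied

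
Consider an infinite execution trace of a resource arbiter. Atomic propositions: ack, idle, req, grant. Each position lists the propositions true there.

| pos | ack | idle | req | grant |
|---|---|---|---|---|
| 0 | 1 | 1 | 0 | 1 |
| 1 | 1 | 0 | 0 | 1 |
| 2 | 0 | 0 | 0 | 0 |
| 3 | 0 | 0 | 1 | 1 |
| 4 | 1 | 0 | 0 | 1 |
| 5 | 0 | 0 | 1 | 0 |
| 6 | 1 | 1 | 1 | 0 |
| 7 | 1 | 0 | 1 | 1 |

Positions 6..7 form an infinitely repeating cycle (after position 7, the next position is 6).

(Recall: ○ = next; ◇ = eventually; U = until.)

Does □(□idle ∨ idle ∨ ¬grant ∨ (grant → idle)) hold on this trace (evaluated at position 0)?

No

□idle ∨ idle ∨ ¬grant ∨ (grant → idle) must hold at every position from 0 onward. It fails at position 1, so □(□idle ∨ idle ∨ ¬grant ∨ (grant → idle)) is false.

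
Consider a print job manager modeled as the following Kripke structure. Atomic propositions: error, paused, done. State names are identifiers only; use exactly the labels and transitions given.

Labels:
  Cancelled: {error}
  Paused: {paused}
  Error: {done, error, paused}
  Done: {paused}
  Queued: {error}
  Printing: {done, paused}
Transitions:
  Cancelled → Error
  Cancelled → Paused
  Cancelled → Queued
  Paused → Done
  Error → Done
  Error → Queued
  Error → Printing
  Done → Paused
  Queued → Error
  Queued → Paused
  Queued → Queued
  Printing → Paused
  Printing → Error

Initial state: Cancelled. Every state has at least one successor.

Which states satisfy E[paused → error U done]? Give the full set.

{Cancelled, Error, Queued, Printing}

States satisfying paused → error: {Cancelled, Error, Queued}.
States satisfying done: {Error, Printing}.
States satisfying E[paused → error U done]: {Cancelled, Error, Queued, Printing}.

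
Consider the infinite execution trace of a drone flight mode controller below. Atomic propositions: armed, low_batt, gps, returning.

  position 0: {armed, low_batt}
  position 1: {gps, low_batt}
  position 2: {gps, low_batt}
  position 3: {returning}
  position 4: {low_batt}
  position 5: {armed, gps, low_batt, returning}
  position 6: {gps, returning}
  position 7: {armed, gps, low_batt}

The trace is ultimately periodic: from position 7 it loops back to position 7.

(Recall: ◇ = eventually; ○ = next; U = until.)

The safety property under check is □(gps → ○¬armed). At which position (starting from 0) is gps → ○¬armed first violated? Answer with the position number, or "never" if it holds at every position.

6

Check gps → ○¬armed at each position in order: 0 ✓, 1 ✓, 2 ✓, 3 ✓, 4 ✓, 5 ✓.
At position 6 the labels are {gps, returning} and the next position 7 has {armed, gps, low_batt}, so gps → ○¬armed is false there. This is the first violation.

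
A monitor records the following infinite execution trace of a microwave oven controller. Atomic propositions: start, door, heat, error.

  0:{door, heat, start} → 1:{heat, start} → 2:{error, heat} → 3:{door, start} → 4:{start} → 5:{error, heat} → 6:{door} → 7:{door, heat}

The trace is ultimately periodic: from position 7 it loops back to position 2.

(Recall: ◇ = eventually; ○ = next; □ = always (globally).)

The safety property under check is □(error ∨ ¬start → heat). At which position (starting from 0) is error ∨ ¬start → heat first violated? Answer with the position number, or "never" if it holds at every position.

Check error ∨ ¬start → heat at each position in order: 0 ✓, 1 ✓, 2 ✓, 3 ✓, 4 ✓, 5 ✓.
At position 6 the labels are {door}, so error ∨ ¬start → heat is false there. This is the first violation.

6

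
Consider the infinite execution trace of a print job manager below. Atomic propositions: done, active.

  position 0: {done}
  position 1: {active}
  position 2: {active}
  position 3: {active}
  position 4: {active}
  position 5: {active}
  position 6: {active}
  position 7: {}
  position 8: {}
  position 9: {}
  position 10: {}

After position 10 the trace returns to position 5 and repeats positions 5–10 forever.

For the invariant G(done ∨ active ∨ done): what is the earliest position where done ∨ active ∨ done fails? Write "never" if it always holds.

Check done ∨ active ∨ done at each position in order: 0 ✓, 1 ✓, 2 ✓, 3 ✓, 4 ✓, 5 ✓, 6 ✓.
At position 7 the labels are {}, so done ∨ active ∨ done is false there. This is the first violation.

7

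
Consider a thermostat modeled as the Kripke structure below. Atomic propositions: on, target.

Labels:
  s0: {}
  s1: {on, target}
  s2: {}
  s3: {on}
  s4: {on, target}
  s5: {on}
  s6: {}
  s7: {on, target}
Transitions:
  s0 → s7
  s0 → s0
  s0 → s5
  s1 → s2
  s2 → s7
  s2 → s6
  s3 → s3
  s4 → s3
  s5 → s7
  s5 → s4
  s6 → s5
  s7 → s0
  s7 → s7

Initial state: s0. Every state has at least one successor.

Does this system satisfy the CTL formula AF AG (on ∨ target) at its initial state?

Violated

States satisfying AG (on ∨ target): {s3, s4}.
States satisfying AF AG (on ∨ target): {s3, s4}.
There is a path from s0 along which AG (on ∨ target) never holds.
s0 ∉ Sat(AF AG (on ∨ target)).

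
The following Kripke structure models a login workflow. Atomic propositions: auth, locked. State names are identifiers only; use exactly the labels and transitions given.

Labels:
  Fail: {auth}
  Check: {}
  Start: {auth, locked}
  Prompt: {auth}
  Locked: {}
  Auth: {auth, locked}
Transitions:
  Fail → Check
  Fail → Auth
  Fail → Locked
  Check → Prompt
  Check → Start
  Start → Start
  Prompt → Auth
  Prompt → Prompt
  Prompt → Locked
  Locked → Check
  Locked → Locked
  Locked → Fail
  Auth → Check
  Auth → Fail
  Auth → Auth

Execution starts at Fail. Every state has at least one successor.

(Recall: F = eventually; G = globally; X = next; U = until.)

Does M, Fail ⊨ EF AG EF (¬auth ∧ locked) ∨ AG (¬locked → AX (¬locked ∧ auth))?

No

States satisfying AG EF (¬auth ∧ locked): ∅.
States satisfying EF AG EF (¬auth ∧ locked): ∅.
States satisfying ¬locked → AX (¬locked ∧ auth): {Start, Auth}.
States satisfying AG (¬locked → AX (¬locked ∧ auth)): {Start}.
States satisfying EF AG EF (¬auth ∧ locked) ∨ AG (¬locked → AX (¬locked ∧ auth)): {Start}.
Fail ∉ Sat(EF AG EF (¬auth ∧ locked) ∨ AG (¬locked → AX (¬locked ∧ auth))).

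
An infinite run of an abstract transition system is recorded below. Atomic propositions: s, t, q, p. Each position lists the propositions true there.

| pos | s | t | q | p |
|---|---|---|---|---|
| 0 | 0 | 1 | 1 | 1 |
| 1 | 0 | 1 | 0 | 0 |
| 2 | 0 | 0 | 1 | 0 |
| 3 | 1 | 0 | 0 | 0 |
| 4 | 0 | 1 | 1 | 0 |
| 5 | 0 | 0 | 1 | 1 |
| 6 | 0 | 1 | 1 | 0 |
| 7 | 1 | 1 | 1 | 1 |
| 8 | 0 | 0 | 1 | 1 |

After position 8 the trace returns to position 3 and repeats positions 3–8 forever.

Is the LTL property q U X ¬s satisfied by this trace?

Satisfied

Walking from position 0: X ¬s first holds at position 0, and q holds at every earlier position along the way, so q U X ¬s holds.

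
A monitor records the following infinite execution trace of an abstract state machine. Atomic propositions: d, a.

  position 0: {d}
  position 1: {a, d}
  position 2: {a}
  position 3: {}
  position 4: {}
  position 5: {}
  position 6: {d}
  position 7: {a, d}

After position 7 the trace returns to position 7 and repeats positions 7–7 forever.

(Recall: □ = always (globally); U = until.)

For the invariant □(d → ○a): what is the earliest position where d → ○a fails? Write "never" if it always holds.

never

d → ○a holds at every position 0..7, and those are all the positions the trace ever visits, so the invariant □(d → ○a) is never violated.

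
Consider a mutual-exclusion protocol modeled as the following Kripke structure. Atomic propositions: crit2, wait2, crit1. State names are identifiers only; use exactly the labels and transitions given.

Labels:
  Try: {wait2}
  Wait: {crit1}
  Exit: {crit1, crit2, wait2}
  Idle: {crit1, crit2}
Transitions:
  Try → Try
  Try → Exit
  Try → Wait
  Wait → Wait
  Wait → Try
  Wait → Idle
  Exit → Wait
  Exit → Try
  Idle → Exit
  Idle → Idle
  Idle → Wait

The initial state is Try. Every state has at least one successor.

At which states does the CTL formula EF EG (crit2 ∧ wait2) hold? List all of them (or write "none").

States satisfying EG (crit2 ∧ wait2): ∅.
States satisfying EF EG (crit2 ∧ wait2): ∅.

none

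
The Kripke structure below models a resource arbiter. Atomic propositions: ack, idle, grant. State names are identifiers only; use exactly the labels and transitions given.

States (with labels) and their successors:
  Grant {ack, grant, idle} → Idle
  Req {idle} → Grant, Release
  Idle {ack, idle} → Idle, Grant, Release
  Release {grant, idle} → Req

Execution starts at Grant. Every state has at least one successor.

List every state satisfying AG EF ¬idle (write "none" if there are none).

none

States satisfying EF ¬idle: ∅.
States satisfying AG EF ¬idle: ∅.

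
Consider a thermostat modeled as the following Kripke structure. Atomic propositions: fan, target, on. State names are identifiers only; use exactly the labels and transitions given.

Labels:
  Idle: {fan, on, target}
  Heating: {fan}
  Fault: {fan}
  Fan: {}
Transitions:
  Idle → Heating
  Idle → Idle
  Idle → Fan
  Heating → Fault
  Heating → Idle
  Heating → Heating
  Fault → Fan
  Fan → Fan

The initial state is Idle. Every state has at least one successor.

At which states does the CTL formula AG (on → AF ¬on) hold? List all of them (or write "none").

{Fault, Fan}

States satisfying on → AF ¬on: {Heating, Fault, Fan}.
States satisfying AG (on → AF ¬on): {Fault, Fan}.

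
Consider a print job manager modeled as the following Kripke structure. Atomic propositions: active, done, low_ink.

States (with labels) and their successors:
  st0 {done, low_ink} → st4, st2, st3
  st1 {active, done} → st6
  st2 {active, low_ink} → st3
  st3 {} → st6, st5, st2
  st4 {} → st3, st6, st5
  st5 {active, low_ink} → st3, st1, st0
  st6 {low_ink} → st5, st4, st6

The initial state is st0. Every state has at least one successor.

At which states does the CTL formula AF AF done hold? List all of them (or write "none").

States satisfying AF done: {st0, st1}.
States satisfying AF AF done: {st0, st1}.

{st0, st1}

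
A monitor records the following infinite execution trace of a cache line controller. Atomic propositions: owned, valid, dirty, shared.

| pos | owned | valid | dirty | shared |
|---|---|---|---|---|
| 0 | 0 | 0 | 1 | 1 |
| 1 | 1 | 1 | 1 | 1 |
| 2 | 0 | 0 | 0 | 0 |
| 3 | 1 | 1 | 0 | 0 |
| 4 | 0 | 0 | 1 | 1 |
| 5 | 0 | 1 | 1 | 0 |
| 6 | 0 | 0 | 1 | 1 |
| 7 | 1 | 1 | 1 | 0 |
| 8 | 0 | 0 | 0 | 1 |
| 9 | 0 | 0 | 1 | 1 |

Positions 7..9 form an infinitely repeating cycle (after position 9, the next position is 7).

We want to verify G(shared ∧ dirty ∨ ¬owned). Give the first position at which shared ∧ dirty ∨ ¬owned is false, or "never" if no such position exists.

3

Check shared ∧ dirty ∨ ¬owned at each position in order: 0 ✓, 1 ✓, 2 ✓.
At position 3 the labels are {owned, valid}, so shared ∧ dirty ∨ ¬owned is false there. This is the first violation.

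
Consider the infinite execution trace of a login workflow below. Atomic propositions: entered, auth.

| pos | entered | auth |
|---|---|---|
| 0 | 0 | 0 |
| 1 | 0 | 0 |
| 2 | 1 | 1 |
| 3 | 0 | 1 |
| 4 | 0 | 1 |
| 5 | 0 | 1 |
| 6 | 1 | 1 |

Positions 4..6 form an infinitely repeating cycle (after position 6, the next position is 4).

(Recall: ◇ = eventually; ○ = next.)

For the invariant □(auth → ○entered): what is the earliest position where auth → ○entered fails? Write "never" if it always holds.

Check auth → ○entered at each position in order: 0 ✓, 1 ✓.
At position 2 the labels are {auth, entered} and the next position 3 has {auth}, so auth → ○entered is false there. This is the first violation.

2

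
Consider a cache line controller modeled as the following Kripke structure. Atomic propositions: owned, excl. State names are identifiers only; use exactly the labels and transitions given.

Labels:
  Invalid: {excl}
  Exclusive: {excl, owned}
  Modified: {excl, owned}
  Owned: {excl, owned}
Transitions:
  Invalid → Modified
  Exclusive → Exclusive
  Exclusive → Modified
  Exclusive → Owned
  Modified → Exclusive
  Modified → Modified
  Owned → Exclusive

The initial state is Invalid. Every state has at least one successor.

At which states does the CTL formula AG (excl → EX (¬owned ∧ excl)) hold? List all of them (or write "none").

States satisfying excl → EX (¬owned ∧ excl): ∅.
States satisfying AG (excl → EX (¬owned ∧ excl)): ∅.

none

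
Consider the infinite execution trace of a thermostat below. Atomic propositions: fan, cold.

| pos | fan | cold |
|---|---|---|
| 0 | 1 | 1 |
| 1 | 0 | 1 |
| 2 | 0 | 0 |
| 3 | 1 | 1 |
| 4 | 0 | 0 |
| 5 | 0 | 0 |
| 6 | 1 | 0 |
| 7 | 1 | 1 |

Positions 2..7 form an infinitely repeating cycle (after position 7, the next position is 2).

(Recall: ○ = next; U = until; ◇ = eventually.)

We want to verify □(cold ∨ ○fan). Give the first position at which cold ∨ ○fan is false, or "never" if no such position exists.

4

Check cold ∨ ○fan at each position in order: 0 ✓, 1 ✓, 2 ✓, 3 ✓.
At position 4 the labels are {} and the next position 5 has {}, so cold ∨ ○fan is false there. This is the first violation.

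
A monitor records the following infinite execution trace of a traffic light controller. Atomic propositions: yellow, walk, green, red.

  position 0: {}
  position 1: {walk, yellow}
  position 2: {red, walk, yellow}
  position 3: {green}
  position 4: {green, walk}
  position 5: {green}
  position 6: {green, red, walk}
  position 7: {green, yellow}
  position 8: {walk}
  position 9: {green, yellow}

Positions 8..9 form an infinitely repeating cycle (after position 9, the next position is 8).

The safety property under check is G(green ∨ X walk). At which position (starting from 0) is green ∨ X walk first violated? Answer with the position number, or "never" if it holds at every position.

Check green ∨ X walk at each position in order: 0 ✓, 1 ✓.
At position 2 the labels are {red, walk, yellow} and the next position 3 has {green}, so green ∨ X walk is false there. This is the first violation.

2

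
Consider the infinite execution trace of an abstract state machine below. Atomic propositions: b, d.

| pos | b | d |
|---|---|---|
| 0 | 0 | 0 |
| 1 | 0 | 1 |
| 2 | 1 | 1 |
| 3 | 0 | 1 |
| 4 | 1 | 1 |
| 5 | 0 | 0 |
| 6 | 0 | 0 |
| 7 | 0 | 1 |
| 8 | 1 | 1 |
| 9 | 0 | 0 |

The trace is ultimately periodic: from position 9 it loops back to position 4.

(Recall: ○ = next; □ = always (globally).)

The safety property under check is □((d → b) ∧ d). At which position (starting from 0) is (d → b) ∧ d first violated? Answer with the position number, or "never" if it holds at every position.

At position 0 the labels are {}, so (d → b) ∧ d is false there. This is the first violation.

0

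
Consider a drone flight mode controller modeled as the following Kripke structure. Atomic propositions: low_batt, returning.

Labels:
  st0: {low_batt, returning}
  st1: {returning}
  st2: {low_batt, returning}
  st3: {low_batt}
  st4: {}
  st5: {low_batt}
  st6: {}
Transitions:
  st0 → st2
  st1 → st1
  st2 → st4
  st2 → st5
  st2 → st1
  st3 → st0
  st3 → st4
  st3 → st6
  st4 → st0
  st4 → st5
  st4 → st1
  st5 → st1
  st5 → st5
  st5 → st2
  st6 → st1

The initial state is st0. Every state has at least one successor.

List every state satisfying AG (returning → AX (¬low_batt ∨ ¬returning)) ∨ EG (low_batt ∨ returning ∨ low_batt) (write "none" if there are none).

States satisfying returning → AX (¬low_batt ∨ ¬returning): {st1, st2, st3, st4, st5, st6}.
States satisfying AG (returning → AX (¬low_batt ∨ ¬returning)): {st1, st6}.
States satisfying low_batt ∨ returning ∨ low_batt: {st0, st1, st2, st3, st5}.
States satisfying EG (low_batt ∨ returning ∨ low_batt): {st0, st1, st2, st3, st5}.
States satisfying AG (returning → AX (¬low_batt ∨ ¬returning)) ∨ EG (low_batt ∨ returning ∨ low_batt): {st0, st1, st2, st3, st5, st6}.

{st0, st1, st2, st3, st5, st6}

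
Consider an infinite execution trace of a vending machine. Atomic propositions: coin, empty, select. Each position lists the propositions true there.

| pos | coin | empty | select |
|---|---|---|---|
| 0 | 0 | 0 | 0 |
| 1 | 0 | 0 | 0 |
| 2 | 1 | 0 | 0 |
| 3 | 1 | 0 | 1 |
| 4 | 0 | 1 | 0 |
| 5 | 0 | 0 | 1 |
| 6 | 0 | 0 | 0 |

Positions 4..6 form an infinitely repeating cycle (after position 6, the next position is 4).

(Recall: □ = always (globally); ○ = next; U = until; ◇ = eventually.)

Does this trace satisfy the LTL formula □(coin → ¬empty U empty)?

Satisfied

coin → ¬empty U empty holds at every position 0..6, and those are all positions ever visited, so □(coin → ¬empty U empty) holds.
Positions where coin holds: 2, 3.
Check ¬empty U empty at each: 2→ok, 3→ok.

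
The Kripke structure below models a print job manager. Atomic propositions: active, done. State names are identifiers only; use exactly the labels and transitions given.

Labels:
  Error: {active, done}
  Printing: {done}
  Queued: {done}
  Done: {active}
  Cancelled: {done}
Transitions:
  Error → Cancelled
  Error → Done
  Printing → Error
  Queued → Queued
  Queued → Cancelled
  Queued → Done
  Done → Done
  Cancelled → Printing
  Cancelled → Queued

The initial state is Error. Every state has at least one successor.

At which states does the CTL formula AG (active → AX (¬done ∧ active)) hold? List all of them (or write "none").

{Done}

States satisfying active → AX (¬done ∧ active): {Printing, Queued, Done, Cancelled}.
States satisfying AG (active → AX (¬done ∧ active)): {Done}.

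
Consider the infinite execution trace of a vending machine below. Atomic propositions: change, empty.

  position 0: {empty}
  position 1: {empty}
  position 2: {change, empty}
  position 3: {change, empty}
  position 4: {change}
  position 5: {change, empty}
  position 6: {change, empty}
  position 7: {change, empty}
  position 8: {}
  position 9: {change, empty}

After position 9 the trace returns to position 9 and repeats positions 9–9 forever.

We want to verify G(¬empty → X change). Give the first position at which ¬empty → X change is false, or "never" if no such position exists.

¬empty → X change holds at every position 0..9, and those are all the positions the trace ever visits, so the invariant G(¬empty → X change) is never violated.

never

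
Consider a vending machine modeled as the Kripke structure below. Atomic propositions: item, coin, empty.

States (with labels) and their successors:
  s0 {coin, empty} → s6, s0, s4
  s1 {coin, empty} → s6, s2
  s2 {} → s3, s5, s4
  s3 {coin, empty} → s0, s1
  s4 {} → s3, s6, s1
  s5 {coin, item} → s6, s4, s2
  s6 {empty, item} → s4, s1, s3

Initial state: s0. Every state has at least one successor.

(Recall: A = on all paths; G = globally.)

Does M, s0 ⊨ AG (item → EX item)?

States satisfying item → EX item: {s0, s1, s2, s3, s4, s5}.
States satisfying AG (item → EX item): ∅.
s6 is reachable from s0 and violates item → EX item, so AG fails at s0.
s0 ∉ Sat(AG (item → EX item)).

Does not hold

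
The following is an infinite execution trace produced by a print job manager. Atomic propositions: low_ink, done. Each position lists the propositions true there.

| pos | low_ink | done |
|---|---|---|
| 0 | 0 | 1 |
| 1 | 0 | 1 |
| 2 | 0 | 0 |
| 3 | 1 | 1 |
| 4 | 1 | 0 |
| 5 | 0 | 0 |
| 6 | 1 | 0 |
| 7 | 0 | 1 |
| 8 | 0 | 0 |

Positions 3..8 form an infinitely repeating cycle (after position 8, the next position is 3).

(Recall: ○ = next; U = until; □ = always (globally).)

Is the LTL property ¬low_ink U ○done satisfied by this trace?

Walking from position 0: ○done first holds at position 0, and ¬low_ink holds at every earlier position along the way, so ¬low_ink U ○done holds.

Yes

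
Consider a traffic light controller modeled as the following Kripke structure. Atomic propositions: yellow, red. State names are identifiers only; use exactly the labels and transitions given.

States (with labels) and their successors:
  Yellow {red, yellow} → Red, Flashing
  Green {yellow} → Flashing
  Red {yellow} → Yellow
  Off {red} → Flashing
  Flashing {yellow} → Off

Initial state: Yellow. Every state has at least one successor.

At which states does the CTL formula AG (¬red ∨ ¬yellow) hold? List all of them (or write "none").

{Green, Off, Flashing}

States satisfying ¬red ∨ ¬yellow: {Green, Red, Off, Flashing}.
States satisfying AG (¬red ∨ ¬yellow): {Green, Off, Flashing}.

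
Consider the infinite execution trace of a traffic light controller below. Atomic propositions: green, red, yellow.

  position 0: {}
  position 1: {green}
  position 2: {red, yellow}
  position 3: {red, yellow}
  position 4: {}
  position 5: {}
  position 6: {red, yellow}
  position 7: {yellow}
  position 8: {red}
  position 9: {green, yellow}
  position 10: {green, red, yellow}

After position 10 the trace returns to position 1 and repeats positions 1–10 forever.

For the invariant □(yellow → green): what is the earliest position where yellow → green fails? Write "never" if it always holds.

Check yellow → green at each position in order: 0 ✓, 1 ✓.
At position 2 the labels are {red, yellow}, so yellow → green is false there. This is the first violation.

2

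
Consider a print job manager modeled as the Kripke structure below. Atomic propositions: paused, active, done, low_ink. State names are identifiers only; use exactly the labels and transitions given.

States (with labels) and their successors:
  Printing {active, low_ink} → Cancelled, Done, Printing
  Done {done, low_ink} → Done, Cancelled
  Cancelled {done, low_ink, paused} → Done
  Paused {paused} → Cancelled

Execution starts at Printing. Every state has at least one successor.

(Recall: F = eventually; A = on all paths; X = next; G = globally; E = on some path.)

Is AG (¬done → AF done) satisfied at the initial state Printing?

States satisfying ¬done → AF done: {Done, Cancelled, Paused}.
States satisfying AG (¬done → AF done): {Done, Cancelled, Paused}.
Printing is reachable from Printing and violates ¬done → AF done, so AG fails at Printing.
Printing ∉ Sat(AG (¬done → AF done)).

Violated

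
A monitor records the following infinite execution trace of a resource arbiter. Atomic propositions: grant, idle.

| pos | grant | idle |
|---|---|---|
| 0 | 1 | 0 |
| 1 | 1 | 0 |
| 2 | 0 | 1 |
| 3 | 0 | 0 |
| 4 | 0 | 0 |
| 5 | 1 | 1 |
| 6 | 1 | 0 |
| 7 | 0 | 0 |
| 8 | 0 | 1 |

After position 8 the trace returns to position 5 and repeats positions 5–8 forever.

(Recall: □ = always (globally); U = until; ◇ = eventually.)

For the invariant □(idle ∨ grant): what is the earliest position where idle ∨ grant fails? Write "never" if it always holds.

Check idle ∨ grant at each position in order: 0 ✓, 1 ✓, 2 ✓.
At position 3 the labels are {}, so idle ∨ grant is false there. This is the first violation.

3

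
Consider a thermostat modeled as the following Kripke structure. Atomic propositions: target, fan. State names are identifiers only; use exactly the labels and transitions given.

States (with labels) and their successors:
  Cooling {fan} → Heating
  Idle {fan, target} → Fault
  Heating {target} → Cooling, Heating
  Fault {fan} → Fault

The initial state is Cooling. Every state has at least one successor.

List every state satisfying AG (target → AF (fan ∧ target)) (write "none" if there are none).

States satisfying target → AF (fan ∧ target): {Cooling, Idle, Fault}.
States satisfying AG (target → AF (fan ∧ target)): {Idle, Fault}.

{Idle, Fault}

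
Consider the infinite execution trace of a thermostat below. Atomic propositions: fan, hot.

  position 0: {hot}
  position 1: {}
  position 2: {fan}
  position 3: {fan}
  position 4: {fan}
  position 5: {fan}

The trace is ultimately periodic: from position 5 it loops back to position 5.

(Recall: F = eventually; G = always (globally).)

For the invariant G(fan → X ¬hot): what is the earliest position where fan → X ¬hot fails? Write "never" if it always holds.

fan → X ¬hot holds at every position 0..5, and those are all the positions the trace ever visits, so the invariant G(fan → X ¬hot) is never violated.

never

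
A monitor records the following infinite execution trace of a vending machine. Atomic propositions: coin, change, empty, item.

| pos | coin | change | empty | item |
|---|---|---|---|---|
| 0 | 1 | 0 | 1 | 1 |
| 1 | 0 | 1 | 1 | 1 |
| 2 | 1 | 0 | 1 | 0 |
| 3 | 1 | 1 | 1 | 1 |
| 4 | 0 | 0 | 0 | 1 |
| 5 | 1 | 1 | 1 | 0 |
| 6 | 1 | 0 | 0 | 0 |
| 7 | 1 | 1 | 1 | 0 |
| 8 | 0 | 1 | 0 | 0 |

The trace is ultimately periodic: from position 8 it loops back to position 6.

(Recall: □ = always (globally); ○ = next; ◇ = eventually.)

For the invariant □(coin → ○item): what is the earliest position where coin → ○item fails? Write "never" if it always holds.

5

Check coin → ○item at each position in order: 0 ✓, 1 ✓, 2 ✓, 3 ✓, 4 ✓.
At position 5 the labels are {change, coin, empty} and the next position 6 has {coin}, so coin → ○item is false there. This is the first violation.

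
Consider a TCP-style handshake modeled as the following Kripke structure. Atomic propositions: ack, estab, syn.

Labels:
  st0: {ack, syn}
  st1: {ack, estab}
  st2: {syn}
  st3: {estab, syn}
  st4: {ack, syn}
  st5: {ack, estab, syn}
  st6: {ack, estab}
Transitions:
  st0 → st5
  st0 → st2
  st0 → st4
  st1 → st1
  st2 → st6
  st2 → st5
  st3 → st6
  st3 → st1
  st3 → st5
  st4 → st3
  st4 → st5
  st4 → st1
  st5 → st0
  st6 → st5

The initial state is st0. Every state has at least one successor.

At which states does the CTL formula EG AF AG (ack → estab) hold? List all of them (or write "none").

{st1}

States satisfying AF AG (ack → estab): {st1}.
States satisfying EG AF AG (ack → estab): {st1}.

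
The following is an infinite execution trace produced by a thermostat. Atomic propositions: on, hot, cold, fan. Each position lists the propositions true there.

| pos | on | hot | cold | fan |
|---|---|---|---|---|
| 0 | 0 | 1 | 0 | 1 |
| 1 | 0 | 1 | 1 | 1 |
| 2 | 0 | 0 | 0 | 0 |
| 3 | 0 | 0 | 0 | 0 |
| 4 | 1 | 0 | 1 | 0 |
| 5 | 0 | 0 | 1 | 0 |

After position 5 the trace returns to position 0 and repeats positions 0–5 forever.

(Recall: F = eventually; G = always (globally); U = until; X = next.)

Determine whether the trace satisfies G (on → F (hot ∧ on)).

on → F (hot ∧ on) must hold at every position from 0 onward. It fails at position 4, so G (on → F (hot ∧ on)) is false.
Positions where on holds: 4.
Check F (hot ∧ on) at each: 4→fails.

No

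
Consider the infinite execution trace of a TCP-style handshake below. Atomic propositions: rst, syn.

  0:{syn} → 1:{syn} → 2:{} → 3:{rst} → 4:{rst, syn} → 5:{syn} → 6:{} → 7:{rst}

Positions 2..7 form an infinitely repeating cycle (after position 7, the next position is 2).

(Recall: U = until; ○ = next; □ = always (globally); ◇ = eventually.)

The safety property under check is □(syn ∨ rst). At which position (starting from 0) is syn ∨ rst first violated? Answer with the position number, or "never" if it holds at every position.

2

Check syn ∨ rst at each position in order: 0 ✓, 1 ✓.
At position 2 the labels are {}, so syn ∨ rst is false there. This is the first violation.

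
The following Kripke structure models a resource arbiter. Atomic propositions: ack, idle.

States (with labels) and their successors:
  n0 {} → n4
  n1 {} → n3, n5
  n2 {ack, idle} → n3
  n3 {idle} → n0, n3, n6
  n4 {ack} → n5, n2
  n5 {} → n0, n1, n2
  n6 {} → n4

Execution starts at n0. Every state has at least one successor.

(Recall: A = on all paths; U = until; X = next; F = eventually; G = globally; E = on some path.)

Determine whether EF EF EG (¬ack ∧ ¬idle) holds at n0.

States satisfying EF EG (¬ack ∧ ¬idle): {n0, n1, n2, n3, n4, n5, n6}.
States satisfying EF EF EG (¬ack ∧ ¬idle): {n0, n1, n2, n3, n4, n5, n6}.
Some path from n0 reaches a state where EF EG (¬ack ∧ ¬idle) holds.
n0 ∈ Sat(EF EF EG (¬ack ∧ ¬idle)).

Satisfied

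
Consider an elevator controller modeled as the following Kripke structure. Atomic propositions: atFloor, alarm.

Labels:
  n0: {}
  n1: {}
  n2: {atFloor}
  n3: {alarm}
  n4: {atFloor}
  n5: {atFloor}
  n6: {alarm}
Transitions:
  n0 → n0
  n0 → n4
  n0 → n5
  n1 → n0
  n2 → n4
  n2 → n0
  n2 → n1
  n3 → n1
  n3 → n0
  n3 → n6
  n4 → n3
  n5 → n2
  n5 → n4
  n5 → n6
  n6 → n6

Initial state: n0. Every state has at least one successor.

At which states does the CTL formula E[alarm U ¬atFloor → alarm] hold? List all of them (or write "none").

States satisfying alarm: {n3, n6}.
States satisfying ¬atFloor → alarm: {n2, n3, n4, n5, n6}.
States satisfying E[alarm U ¬atFloor → alarm]: {n2, n3, n4, n5, n6}.

{n2, n3, n4, n5, n6}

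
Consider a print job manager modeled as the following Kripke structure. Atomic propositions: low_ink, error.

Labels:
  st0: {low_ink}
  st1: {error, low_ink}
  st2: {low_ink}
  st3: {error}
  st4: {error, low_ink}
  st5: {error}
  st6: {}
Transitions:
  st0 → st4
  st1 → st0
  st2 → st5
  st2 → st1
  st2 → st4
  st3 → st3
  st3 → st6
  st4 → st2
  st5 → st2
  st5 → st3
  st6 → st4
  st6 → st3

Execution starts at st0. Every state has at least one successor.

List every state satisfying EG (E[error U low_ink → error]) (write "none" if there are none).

{st3, st5, st6}

States satisfying E[error U low_ink → error]: {st1, st3, st4, st5, st6}.
States satisfying EG (E[error U low_ink → error]): {st3, st5, st6}.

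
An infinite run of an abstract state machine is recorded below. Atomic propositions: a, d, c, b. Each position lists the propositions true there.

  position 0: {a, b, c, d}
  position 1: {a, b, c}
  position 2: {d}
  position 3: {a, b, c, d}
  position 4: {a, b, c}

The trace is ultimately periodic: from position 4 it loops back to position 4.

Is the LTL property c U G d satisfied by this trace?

Does not hold

Walking from position 0: at position 2, G d has not yet held and c fails, so c U G d is false.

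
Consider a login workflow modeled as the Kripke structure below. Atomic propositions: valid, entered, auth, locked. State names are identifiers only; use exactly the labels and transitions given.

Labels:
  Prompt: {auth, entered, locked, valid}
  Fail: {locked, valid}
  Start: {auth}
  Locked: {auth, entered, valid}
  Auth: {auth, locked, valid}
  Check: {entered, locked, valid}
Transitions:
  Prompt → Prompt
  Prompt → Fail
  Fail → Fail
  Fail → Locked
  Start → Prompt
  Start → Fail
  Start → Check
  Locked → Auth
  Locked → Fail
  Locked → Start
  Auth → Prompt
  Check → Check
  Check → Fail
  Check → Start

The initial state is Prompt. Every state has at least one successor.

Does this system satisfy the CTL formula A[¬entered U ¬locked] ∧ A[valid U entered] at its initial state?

States satisfying ¬entered: {Fail, Start, Auth}.
States satisfying ¬locked: {Start, Locked}.
States satisfying A[¬entered U ¬locked]: {Start, Locked}.
States satisfying valid: {Prompt, Fail, Locked, Auth, Check}.
States satisfying entered: {Prompt, Locked, Check}.
States satisfying A[valid U entered]: {Prompt, Locked, Auth, Check}.
States satisfying A[¬entered U ¬locked] ∧ A[valid U entered]: {Locked}.
Prompt ∉ Sat(A[¬entered U ¬locked] ∧ A[valid U entered]).

No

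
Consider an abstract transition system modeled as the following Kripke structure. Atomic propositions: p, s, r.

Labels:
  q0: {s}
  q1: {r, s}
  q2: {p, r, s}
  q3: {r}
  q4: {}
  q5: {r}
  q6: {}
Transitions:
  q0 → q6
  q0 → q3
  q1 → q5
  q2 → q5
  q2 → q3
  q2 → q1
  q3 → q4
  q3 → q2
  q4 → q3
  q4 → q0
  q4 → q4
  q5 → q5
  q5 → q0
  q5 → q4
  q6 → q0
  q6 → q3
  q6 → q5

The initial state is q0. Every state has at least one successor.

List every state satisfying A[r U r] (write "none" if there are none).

{q1, q2, q3, q5}

States satisfying r: {q1, q2, q3, q5}.
States satisfying A[r U r]: {q1, q2, q3, q5}.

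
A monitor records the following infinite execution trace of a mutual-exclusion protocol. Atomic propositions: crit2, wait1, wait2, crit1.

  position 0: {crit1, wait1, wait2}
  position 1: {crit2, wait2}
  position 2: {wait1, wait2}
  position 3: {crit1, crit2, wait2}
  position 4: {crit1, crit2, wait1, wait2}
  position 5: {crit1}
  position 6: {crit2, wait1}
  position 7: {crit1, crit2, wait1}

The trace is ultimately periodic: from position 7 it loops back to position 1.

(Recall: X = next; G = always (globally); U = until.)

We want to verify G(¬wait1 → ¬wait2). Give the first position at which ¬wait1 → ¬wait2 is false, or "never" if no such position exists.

Check ¬wait1 → ¬wait2 at each position in order: 0 ✓.
At position 1 the labels are {crit2, wait2}, so ¬wait1 → ¬wait2 is false there. This is the first violation.

1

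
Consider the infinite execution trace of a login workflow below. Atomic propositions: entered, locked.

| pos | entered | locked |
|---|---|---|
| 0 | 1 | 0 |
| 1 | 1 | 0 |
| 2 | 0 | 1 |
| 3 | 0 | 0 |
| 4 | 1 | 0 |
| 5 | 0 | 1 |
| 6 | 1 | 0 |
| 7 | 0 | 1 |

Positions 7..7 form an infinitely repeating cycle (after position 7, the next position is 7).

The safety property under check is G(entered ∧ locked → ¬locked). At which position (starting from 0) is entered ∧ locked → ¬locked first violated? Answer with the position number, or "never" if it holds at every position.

never

entered ∧ locked → ¬locked holds at every position 0..7, and those are all the positions the trace ever visits, so the invariant G(entered ∧ locked → ¬locked) is never violated.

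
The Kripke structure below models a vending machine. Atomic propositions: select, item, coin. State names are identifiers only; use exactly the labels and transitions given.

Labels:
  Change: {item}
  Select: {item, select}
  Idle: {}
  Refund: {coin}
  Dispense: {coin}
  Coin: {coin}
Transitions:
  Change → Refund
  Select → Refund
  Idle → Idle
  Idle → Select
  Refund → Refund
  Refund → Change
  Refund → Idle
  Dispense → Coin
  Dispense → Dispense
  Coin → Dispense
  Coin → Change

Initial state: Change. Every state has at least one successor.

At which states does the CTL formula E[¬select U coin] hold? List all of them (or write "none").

{Change, Refund, Dispense, Coin}

States satisfying ¬select: {Change, Idle, Refund, Dispense, Coin}.
States satisfying coin: {Refund, Dispense, Coin}.
States satisfying E[¬select U coin]: {Change, Refund, Dispense, Coin}.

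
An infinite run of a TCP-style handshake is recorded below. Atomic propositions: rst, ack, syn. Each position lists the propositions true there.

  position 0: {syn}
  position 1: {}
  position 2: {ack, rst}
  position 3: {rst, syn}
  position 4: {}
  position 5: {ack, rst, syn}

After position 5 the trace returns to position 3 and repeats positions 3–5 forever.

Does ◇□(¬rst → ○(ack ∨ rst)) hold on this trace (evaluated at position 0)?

Holds

□(¬rst → ○(ack ∨ rst)) holds at position 1, which is reachable from 0, so ◇□(¬rst → ○(ack ∨ rst)) holds.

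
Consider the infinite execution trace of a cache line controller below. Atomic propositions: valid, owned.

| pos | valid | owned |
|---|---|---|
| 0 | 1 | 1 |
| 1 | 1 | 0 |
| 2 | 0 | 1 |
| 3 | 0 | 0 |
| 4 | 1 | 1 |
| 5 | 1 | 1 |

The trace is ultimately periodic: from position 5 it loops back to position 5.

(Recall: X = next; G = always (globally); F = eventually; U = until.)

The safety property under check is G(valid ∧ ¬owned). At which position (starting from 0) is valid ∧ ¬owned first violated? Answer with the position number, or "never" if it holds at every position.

0

At position 0 the labels are {owned, valid}, so valid ∧ ¬owned is false there. This is the first violation.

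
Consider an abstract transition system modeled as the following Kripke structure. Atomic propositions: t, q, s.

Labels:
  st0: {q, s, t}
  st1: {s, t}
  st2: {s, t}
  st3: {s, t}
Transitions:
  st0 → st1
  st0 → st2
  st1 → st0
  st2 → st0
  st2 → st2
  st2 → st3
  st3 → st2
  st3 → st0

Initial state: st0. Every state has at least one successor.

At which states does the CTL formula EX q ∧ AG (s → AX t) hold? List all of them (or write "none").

{st1, st2, st3}

States satisfying q: {st0}.
States satisfying EX q: {st1, st2, st3}.
States satisfying s → AX t: {st0, st1, st2, st3}.
States satisfying AG (s → AX t): {st0, st1, st2, st3}.
States satisfying EX q ∧ AG (s → AX t): {st1, st2, st3}.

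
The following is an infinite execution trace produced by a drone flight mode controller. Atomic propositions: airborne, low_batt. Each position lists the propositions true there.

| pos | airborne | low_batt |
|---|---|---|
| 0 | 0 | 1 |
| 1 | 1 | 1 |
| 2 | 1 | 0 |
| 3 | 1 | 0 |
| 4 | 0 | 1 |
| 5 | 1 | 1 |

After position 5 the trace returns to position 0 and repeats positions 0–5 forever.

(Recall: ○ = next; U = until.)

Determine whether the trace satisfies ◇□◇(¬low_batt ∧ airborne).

□◇(¬low_batt ∧ airborne) holds at position 0, which is reachable from 0, so ◇□◇(¬low_batt ∧ airborne) holds.

Yes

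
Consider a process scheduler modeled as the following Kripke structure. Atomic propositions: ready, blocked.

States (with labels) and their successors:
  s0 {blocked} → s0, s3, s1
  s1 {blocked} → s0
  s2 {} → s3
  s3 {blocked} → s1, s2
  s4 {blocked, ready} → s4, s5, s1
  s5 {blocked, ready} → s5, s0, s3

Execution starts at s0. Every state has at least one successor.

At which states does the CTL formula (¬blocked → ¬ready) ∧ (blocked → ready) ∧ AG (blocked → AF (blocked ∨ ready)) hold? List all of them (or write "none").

{s2, s4, s5}

States satisfying ¬blocked: {s2}.
States satisfying ¬ready: {s0, s1, s2, s3}.
States satisfying ¬blocked → ¬ready: {s0, s1, s2, s3, s4, s5}.
States satisfying blocked → ready: {s2, s4, s5}.
States satisfying (¬blocked → ¬ready) ∧ (blocked → ready): {s2, s4, s5}.
States satisfying blocked → AF (blocked ∨ ready): {s0, s1, s2, s3, s4, s5}.
States satisfying AG (blocked → AF (blocked ∨ ready)): {s0, s1, s2, s3, s4, s5}.
States satisfying (¬blocked → ¬ready) ∧ (blocked → ready) ∧ AG (blocked → AF (blocked ∨ ready)): {s2, s4, s5}.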